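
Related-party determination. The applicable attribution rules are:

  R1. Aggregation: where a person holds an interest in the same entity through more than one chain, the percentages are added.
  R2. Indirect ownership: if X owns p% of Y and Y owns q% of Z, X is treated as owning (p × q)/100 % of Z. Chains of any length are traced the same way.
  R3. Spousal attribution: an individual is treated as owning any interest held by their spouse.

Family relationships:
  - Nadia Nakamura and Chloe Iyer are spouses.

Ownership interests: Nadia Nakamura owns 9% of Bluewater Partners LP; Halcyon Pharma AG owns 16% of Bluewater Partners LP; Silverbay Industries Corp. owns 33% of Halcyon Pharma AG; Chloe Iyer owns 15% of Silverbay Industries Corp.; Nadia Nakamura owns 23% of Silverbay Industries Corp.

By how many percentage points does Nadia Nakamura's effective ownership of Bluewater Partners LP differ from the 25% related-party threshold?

13.9936

By spousal attribution (R3), Nadia Nakamura is treated as also owning Chloe Iyer's interest in Silverbay Industries Corp, giving 23% + 15% = 38%.
Chain via Silverbay Industries Corp. → Halcyon Pharma AG (R2): 38% × 33% × 16% = 2.0064% of Bluewater Partners LP.
Direct interest in Bluewater Partners LP: 9%.
Aggregating (R1): 2.0064% + 9% = 11.0064%.
11.0064% falls short of the 25% threshold by 13.9936 percentage points.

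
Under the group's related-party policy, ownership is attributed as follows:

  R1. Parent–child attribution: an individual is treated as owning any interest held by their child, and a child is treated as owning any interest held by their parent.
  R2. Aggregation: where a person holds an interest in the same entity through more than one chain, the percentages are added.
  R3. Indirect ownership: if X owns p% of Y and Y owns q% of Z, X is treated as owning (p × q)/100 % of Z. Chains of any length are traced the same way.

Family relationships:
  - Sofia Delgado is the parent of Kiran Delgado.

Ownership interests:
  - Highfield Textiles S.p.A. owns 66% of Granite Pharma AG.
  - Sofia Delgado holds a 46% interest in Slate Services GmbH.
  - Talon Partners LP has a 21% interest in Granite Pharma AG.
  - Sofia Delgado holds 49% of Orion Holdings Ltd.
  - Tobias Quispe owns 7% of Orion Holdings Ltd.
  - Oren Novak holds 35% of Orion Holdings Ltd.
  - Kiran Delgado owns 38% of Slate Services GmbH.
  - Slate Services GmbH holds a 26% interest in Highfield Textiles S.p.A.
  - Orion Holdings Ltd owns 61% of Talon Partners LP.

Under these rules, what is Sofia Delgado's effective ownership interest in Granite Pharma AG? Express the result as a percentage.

By parent–child attribution (R1), Sofia Delgado is treated as also owning Kiran Delgado's interest in Slate Services GmbH, giving 46% + 38% = 84%.
Chain via Orion Holdings Ltd → Talon Partners LP (R3): 49% × 61% × 21% = 6.2769% of Granite Pharma AG.
Chain via Slate Services GmbH → Highfield Textiles S.p.A. (R3): 84% × 26% × 66% = 14.4144% of Granite Pharma AG.
Aggregating (R2): 6.2769% + 14.4144% = 20.6913%.

20.6913%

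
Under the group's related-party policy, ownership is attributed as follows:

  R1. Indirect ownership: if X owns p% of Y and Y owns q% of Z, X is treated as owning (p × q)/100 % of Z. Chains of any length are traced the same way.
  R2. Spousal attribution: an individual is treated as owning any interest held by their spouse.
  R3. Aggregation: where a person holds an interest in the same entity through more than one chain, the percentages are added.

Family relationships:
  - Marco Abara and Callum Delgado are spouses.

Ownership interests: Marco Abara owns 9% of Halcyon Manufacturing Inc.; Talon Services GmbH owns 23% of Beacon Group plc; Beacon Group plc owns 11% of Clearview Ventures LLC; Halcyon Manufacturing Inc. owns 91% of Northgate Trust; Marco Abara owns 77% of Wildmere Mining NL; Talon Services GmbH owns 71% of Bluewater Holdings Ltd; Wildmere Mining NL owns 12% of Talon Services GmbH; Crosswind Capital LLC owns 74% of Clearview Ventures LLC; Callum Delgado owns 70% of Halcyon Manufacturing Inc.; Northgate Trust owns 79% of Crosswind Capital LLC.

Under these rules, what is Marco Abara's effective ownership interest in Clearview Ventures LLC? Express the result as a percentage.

42.260666%

By spousal attribution (R2), Marco Abara is treated as also owning Callum Delgado's interest in Halcyon Manufacturing Inc, giving 9% + 70% = 79%.
Chain via Halcyon Manufacturing Inc. → Northgate Trust → Crosswind Capital LLC (R1): 79% × 91% × 79% × 74% = 42.026894% of Clearview Ventures LLC.
Chain via Wildmere Mining NL → Talon Services GmbH → Beacon Group plc (R1): 77% × 12% × 23% × 11% = 0.233772% of Clearview Ventures LLC.
Aggregating (R3): 42.026894% + 0.233772% = 42.260666%.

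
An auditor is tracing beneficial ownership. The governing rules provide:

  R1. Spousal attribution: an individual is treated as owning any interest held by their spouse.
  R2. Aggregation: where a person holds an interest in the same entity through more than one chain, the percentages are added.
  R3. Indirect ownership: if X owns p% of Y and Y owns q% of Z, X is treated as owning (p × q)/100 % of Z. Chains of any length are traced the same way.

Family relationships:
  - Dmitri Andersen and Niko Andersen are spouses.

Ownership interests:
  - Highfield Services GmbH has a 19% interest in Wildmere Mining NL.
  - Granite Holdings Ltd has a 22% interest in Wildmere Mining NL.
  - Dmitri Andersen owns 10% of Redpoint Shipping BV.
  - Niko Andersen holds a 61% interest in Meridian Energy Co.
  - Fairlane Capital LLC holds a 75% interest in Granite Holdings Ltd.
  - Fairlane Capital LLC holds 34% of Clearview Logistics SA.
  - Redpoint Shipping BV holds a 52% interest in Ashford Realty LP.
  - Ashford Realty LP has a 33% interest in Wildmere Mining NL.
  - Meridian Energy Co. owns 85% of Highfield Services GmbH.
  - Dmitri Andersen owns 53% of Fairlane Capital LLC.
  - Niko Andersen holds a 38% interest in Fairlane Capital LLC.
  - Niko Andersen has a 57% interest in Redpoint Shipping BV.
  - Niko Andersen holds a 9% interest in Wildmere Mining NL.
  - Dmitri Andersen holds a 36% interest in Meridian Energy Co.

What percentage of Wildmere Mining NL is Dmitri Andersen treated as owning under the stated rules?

51.1777%

By spousal attribution (R1), Dmitri Andersen is treated as also owning Niko Andersen's interest in Fairlane Capital LLC, giving 53% + 38% = 91%.
By spousal attribution (R1), Dmitri Andersen is treated as also owning Niko Andersen's interest in Meridian Energy Co, giving 36% + 61% = 97%.
By spousal attribution (R1), Dmitri Andersen is treated as also owning Niko Andersen's interest in Redpoint Shipping BV, giving 10% + 57% = 67%.
By spousal attribution (R1), Dmitri Andersen is treated as owning Niko Andersen's 9% interest in Wildmere Mining NL.
Chain via Fairlane Capital LLC → Granite Holdings Ltd (R3): 91% × 75% × 22% = 15.015% of Wildmere Mining NL.
Chain via Meridian Energy Co. → Highfield Services GmbH (R3): 97% × 85% × 19% = 15.6655% of Wildmere Mining NL.
Chain via Redpoint Shipping BV → Ashford Realty LP (R3): 67% × 52% × 33% = 11.4972% of Wildmere Mining NL.
Direct interest in Wildmere Mining NL: 9%.
Aggregating (R2): 15.015% + 15.6655% + 11.4972% + 9% = 51.1777%.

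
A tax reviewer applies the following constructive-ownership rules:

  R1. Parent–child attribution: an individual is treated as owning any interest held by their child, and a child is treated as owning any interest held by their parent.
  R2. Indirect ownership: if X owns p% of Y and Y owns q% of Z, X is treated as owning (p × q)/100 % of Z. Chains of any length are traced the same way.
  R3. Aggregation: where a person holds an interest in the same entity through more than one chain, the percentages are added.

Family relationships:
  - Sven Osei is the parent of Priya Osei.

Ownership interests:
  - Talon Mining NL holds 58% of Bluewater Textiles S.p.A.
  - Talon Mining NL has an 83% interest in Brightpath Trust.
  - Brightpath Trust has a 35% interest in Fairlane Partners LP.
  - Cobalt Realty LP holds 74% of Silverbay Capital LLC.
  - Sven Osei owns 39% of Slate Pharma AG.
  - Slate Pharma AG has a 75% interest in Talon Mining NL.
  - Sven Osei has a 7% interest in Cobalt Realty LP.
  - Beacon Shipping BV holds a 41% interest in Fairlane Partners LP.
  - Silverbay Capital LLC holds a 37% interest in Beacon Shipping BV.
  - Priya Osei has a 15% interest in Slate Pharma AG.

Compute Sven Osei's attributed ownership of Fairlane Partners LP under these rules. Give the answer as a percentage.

By parent–child attribution (R1), Sven Osei is treated as also owning Priya Osei's interest in Slate Pharma AG, giving 39% + 15% = 54%.
Chain via Cobalt Realty LP → Silverbay Capital LLC → Beacon Shipping BV (R2): 7% × 74% × 37% × 41% = 0.785806% of Fairlane Partners LP.
Chain via Slate Pharma AG → Talon Mining NL → Brightpath Trust (R2): 54% × 75% × 83% × 35% = 11.76525% of Fairlane Partners LP.
Aggregating (R3): 0.785806% + 11.76525% = 12.551056%.

12.551056%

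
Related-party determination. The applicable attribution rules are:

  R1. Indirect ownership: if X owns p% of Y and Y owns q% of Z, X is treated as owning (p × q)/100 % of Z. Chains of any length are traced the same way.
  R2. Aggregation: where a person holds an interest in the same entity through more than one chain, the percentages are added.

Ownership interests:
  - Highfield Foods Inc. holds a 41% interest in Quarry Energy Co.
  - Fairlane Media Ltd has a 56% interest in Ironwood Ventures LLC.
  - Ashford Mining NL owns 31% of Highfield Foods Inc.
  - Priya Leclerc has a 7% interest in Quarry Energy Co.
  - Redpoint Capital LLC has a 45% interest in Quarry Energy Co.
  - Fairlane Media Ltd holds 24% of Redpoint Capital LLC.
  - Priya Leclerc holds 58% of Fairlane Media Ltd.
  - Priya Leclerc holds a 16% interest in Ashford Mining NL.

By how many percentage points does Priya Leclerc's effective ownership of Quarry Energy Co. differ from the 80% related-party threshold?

64.7024

Chain via Ashford Mining NL → Highfield Foods Inc. (R1): 16% × 31% × 41% = 2.0336% of Quarry Energy Co.
Chain via Fairlane Media Ltd → Redpoint Capital LLC (R1): 58% × 24% × 45% = 6.264% of Quarry Energy Co.
Direct interest in Quarry Energy Co: 7%.
Aggregating (R2): 2.0336% + 6.264% + 7% = 15.2976%.
15.2976% falls short of the 80% threshold by 64.7024 percentage points.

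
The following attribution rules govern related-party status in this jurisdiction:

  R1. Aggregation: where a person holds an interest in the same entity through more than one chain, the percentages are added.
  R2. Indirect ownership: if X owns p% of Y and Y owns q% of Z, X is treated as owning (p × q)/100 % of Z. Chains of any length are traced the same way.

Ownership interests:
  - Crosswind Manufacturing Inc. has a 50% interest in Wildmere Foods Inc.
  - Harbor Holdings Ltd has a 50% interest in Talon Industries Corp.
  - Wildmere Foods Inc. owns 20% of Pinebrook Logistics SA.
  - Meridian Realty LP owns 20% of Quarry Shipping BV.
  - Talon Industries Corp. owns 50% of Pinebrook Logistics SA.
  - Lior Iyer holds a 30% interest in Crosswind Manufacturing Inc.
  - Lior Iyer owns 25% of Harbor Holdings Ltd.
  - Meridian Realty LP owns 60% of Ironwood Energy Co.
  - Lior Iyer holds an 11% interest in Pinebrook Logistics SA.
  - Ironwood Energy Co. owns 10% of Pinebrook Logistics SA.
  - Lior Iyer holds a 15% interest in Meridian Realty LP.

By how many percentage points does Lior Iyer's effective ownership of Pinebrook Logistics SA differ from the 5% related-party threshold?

Chain via Crosswind Manufacturing Inc. → Wildmere Foods Inc. (R2): 30% × 50% × 20% = 3% of Pinebrook Logistics SA.
Chain via Harbor Holdings Ltd → Talon Industries Corp. (R2): 25% × 50% × 50% = 6.25% of Pinebrook Logistics SA.
Chain via Meridian Realty LP → Ironwood Energy Co. (R2): 15% × 60% × 10% = 0.9% of Pinebrook Logistics SA.
Direct interest in Pinebrook Logistics SA: 11%.
Aggregating (R1): 3% + 6.25% + 0.9% + 11% = 21.15%.
21.15% exceeds the 5% threshold by 16.15 percentage points.

16.15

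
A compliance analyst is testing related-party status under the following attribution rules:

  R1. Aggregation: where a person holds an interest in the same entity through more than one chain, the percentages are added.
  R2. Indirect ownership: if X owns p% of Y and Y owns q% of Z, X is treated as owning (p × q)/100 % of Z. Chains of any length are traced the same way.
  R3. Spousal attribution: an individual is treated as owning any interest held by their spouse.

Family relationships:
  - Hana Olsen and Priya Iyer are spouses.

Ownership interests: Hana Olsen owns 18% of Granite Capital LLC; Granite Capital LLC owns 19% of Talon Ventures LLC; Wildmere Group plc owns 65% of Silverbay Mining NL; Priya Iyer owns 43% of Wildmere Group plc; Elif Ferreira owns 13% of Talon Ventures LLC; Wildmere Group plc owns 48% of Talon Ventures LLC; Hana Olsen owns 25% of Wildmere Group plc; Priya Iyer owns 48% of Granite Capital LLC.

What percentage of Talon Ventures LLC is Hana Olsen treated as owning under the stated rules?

By spousal attribution (R3), Hana Olsen is treated as also owning Priya Iyer's interest in Wildmere Group plc, giving 25% + 43% = 68%.
By spousal attribution (R3), Hana Olsen is treated as also owning Priya Iyer's interest in Granite Capital LLC, giving 18% + 48% = 66%.
Chain via Wildmere Group plc (R2): 68% × 48% = 32.64% of Talon Ventures LLC.
Chain via Granite Capital LLC (R2): 66% × 19% = 12.54% of Talon Ventures LLC.
Aggregating (R1): 32.64% + 12.54% = 45.18%.

45.18%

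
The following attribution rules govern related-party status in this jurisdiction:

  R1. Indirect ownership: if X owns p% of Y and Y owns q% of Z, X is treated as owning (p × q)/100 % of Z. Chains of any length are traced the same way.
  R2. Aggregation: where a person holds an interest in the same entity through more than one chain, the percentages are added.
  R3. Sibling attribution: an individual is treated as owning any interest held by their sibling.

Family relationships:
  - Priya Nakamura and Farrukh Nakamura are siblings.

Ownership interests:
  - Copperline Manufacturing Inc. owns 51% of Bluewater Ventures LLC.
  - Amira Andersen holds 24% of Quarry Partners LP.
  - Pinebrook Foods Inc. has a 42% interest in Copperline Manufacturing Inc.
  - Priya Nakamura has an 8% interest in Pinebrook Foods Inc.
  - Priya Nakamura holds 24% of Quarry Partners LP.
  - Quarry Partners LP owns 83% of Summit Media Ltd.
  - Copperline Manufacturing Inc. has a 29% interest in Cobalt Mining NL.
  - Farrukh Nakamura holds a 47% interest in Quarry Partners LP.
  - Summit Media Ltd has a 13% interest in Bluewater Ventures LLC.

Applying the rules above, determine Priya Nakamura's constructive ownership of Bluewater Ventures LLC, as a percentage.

By sibling attribution (R3), Priya Nakamura is treated as also owning Farrukh Nakamura's interest in Quarry Partners LP, giving 24% + 47% = 71%.
Chain via Quarry Partners LP → Summit Media Ltd (R1): 71% × 83% × 13% = 7.6609% of Bluewater Ventures LLC.
Chain via Pinebrook Foods Inc. → Copperline Manufacturing Inc. (R1): 8% × 42% × 51% = 1.7136% of Bluewater Ventures LLC.
Aggregating (R2): 7.6609% + 1.7136% = 9.3745%.

9.3745%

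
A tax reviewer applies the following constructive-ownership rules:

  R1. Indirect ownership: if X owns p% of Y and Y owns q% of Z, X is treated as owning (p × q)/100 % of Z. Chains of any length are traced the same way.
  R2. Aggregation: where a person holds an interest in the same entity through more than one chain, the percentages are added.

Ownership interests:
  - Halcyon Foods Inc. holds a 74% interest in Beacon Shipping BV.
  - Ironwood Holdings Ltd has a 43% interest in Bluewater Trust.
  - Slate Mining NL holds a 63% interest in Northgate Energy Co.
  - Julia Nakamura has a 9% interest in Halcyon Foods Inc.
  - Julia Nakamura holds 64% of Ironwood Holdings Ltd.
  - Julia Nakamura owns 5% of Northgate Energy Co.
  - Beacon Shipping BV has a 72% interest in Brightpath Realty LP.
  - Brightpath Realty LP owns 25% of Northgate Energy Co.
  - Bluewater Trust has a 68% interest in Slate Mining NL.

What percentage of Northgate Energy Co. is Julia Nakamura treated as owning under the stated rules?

Chain via Ironwood Holdings Ltd → Bluewater Trust → Slate Mining NL (R1): 64% × 43% × 68% × 63% = 11.789568% of Northgate Energy Co.
Chain via Halcyon Foods Inc. → Beacon Shipping BV → Brightpath Realty LP (R1): 9% × 74% × 72% × 25% = 1.1988% of Northgate Energy Co.
Direct interest in Northgate Energy Co: 5%.
Aggregating (R2): 11.789568% + 1.1988% + 5% = 17.988368%.

17.988368%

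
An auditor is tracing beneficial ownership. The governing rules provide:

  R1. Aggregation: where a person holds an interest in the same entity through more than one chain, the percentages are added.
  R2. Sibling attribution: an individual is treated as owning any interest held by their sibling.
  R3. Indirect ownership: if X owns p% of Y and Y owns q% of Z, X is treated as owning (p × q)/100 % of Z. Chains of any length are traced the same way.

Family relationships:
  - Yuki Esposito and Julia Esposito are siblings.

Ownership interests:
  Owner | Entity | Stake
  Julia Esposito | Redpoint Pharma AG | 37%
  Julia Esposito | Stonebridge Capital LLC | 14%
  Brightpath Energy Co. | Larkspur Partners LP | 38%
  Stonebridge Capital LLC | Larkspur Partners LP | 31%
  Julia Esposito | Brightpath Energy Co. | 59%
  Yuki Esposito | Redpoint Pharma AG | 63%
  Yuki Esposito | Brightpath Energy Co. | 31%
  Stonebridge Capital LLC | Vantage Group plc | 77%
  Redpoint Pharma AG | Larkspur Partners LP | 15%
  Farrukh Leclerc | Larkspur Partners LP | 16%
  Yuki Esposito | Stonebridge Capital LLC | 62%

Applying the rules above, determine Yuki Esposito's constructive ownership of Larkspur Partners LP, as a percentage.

72.76%

By sibling attribution (R2), Yuki Esposito is treated as also owning Julia Esposito's interest in Redpoint Pharma AG, giving 63% + 37% = 100%.
By sibling attribution (R2), Yuki Esposito is treated as also owning Julia Esposito's interest in Stonebridge Capital LLC, giving 62% + 14% = 76%.
By sibling attribution (R2), Yuki Esposito is treated as also owning Julia Esposito's interest in Brightpath Energy Co, giving 31% + 59% = 90%.
Chain via Redpoint Pharma AG (R3): 100% × 15% = 15% of Larkspur Partners LP.
Chain via Stonebridge Capital LLC (R3): 76% × 31% = 23.56% of Larkspur Partners LP.
Chain via Brightpath Energy Co. (R3): 90% × 38% = 34.2% of Larkspur Partners LP.
Aggregating (R1): 15% + 23.56% + 34.2% = 72.76%.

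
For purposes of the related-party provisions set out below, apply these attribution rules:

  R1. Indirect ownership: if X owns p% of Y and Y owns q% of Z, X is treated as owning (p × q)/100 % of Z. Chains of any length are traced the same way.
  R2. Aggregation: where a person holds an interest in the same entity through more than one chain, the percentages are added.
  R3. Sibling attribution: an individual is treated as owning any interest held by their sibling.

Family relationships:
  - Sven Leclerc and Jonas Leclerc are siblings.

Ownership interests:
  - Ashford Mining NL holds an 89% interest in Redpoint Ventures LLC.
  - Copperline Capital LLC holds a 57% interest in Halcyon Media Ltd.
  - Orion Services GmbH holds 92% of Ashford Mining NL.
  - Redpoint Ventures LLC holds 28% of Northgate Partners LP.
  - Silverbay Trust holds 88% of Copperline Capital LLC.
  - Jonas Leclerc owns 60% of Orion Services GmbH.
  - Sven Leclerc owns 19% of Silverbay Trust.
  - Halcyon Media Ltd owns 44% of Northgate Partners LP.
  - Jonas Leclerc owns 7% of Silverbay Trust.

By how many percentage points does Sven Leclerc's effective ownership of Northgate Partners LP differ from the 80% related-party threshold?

60.505856

By sibling attribution (R3), Sven Leclerc is treated as also owning Jonas Leclerc's interest in Silverbay Trust, giving 19% + 7% = 26%.
By sibling attribution (R3), Sven Leclerc is treated as owning Jonas Leclerc's 60% interest in Orion Services GmbH.
Chain via Silverbay Trust → Copperline Capital LLC → Halcyon Media Ltd (R1): 26% × 88% × 57% × 44% = 5.738304% of Northgate Partners LP.
Chain via Orion Services GmbH → Ashford Mining NL → Redpoint Ventures LLC (R1): 60% × 92% × 89% × 28% = 13.75584% of Northgate Partners LP.
Aggregating (R2): 5.738304% + 13.75584% = 19.494144%.
19.494144% falls short of the 80% threshold by 60.505856 percentage points.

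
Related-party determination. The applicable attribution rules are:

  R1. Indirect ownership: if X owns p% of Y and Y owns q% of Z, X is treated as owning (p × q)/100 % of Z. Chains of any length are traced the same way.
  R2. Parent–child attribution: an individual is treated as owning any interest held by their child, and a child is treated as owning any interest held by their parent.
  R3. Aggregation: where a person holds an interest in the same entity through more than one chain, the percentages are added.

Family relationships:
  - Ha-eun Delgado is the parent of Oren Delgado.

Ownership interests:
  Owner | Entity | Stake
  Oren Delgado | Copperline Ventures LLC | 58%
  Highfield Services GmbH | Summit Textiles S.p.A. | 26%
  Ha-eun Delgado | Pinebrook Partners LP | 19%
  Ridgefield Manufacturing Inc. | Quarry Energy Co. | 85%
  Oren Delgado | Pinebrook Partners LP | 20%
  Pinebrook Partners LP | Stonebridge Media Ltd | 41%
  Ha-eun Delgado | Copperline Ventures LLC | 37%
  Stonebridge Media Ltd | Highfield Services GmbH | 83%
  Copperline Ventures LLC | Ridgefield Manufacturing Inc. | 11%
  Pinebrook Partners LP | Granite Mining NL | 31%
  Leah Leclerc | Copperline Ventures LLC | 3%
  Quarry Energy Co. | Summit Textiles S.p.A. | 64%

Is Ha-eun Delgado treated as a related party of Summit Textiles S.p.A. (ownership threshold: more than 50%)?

No

By parent–child attribution (R2), Ha-eun Delgado is treated as also owning Oren Delgado's interest in Pinebrook Partners LP, giving 19% + 20% = 39%.
By parent–child attribution (R2), Ha-eun Delgado is treated as also owning Oren Delgado's interest in Copperline Ventures LLC, giving 37% + 58% = 95%.
Chain via Pinebrook Partners LP → Stonebridge Media Ltd → Highfield Services GmbH (R1): 39% × 41% × 83% × 26% = 3.450642% of Summit Textiles S.p.A.
Chain via Copperline Ventures LLC → Ridgefield Manufacturing Inc. → Quarry Energy Co. (R1): 95% × 11% × 85% × 64% = 5.6848% of Summit Textiles S.p.A.
Aggregating (R3): 3.450642% + 5.6848% = 9.135442%.
9.135442% does not exceed the 50% threshold, so Ha-eun is not a related party to Summit Textiles S.p.A.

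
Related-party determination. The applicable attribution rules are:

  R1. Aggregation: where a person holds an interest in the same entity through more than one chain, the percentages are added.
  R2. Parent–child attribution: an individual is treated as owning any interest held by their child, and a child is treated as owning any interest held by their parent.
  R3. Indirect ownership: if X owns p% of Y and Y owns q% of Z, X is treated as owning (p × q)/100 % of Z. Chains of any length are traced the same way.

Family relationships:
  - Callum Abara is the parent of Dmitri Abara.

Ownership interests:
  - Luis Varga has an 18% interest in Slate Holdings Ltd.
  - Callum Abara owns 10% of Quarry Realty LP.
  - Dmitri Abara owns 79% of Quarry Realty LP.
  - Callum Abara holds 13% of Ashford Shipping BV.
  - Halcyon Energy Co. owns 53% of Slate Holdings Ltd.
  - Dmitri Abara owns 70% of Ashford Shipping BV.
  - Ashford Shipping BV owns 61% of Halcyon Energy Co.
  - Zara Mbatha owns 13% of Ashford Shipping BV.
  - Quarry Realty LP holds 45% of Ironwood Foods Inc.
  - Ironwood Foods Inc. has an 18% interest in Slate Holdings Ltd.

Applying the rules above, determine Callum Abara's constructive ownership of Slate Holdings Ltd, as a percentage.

34.0429%

By parent–child attribution (R2), Callum Abara is treated as also owning Dmitri Abara's interest in Quarry Realty LP, giving 10% + 79% = 89%.
By parent–child attribution (R2), Callum Abara is treated as also owning Dmitri Abara's interest in Ashford Shipping BV, giving 13% + 70% = 83%.
Chain via Quarry Realty LP → Ironwood Foods Inc. (R3): 89% × 45% × 18% = 7.209% of Slate Holdings Ltd.
Chain via Ashford Shipping BV → Halcyon Energy Co. (R3): 83% × 61% × 53% = 26.8339% of Slate Holdings Ltd.
Aggregating (R1): 7.209% + 26.8339% = 34.0429%.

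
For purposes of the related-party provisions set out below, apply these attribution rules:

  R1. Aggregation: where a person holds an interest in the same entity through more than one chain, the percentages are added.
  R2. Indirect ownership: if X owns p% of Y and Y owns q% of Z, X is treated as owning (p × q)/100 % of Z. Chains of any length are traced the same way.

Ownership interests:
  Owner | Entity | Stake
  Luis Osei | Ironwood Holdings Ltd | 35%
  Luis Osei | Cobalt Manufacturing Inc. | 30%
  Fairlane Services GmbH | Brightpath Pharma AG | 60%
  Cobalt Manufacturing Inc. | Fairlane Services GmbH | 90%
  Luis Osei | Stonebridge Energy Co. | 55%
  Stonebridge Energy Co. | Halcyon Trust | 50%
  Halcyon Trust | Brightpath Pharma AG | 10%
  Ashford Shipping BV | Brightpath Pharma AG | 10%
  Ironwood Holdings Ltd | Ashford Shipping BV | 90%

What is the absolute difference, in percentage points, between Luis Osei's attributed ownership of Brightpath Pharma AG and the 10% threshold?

Chain via Cobalt Manufacturing Inc. → Fairlane Services GmbH (R2): 30% × 90% × 60% = 16.2% of Brightpath Pharma AG.
Chain via Stonebridge Energy Co. → Halcyon Trust (R2): 55% × 50% × 10% = 2.75% of Brightpath Pharma AG.
Chain via Ironwood Holdings Ltd → Ashford Shipping BV (R2): 35% × 90% × 10% = 3.15% of Brightpath Pharma AG.
Aggregating (R1): 16.2% + 2.75% + 3.15% = 22.1%.
22.1% exceeds the 10% threshold by 12.1 percentage points.

12.1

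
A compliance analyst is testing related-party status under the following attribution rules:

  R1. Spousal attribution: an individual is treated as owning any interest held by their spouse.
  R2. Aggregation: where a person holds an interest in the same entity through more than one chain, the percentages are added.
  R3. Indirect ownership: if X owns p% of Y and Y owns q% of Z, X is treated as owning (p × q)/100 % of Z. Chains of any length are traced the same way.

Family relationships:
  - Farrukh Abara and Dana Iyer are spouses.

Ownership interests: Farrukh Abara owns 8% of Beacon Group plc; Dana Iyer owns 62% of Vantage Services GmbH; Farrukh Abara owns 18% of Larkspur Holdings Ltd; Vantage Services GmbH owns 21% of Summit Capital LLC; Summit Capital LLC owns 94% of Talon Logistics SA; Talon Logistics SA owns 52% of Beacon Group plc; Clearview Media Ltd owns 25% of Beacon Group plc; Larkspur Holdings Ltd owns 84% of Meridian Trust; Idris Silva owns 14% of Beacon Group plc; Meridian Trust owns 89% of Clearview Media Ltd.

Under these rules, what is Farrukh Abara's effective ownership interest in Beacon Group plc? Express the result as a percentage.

17.728376%

By spousal attribution (R1), Farrukh Abara is treated as owning Dana Iyer's 62% interest in Vantage Services GmbH.
Chain via Larkspur Holdings Ltd → Meridian Trust → Clearview Media Ltd (R3): 18% × 84% × 89% × 25% = 3.3642% of Beacon Group plc.
Direct interest in Beacon Group plc: 8%.
Chain via Vantage Services GmbH → Summit Capital LLC → Talon Logistics SA (R3): 62% × 21% × 94% × 52% = 6.364176% of Beacon Group plc.
Aggregating (R2): 3.3642% + 8% + 6.364176% = 17.728376%.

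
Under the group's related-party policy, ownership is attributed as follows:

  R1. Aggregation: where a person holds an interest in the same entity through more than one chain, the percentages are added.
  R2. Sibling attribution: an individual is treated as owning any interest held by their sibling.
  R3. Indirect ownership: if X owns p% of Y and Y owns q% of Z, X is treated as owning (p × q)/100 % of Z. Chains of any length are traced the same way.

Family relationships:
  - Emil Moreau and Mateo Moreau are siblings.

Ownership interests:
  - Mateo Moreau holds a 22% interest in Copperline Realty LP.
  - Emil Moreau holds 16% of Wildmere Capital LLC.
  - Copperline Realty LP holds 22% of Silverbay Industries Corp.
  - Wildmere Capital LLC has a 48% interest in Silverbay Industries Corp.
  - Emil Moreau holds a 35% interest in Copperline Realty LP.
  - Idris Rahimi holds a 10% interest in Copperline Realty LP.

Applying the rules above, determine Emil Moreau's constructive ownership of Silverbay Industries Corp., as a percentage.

20.22%

By sibling attribution (R2), Emil Moreau is treated as also owning Mateo Moreau's interest in Copperline Realty LP, giving 35% + 22% = 57%.
Chain via Copperline Realty LP (R3): 57% × 22% = 12.54% of Silverbay Industries Corp.
Chain via Wildmere Capital LLC (R3): 16% × 48% = 7.68% of Silverbay Industries Corp.
Aggregating (R1): 12.54% + 7.68% = 20.22%.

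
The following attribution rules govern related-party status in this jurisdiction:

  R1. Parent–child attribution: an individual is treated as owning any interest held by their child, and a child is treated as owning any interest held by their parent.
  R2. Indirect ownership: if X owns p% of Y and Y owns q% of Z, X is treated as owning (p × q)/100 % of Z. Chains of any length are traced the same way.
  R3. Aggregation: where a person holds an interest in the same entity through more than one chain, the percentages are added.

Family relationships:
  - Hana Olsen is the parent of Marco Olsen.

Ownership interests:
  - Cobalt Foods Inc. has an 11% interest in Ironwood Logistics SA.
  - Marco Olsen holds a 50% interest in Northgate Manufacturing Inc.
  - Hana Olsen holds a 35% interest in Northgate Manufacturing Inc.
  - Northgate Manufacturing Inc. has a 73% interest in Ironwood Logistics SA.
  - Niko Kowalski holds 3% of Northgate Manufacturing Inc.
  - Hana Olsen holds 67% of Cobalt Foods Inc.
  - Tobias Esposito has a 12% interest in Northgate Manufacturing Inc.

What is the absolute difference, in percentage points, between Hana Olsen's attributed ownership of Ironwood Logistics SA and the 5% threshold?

64.42

By parent–child attribution (R1), Hana Olsen is treated as also owning Marco Olsen's interest in Northgate Manufacturing Inc, giving 35% + 50% = 85%.
Chain via Northgate Manufacturing Inc. (R2): 85% × 73% = 62.05% of Ironwood Logistics SA.
Chain via Cobalt Foods Inc. (R2): 67% × 11% = 7.37% of Ironwood Logistics SA.
Aggregating (R3): 62.05% + 7.37% = 69.42%.
69.42% exceeds the 5% threshold by 64.42 percentage points.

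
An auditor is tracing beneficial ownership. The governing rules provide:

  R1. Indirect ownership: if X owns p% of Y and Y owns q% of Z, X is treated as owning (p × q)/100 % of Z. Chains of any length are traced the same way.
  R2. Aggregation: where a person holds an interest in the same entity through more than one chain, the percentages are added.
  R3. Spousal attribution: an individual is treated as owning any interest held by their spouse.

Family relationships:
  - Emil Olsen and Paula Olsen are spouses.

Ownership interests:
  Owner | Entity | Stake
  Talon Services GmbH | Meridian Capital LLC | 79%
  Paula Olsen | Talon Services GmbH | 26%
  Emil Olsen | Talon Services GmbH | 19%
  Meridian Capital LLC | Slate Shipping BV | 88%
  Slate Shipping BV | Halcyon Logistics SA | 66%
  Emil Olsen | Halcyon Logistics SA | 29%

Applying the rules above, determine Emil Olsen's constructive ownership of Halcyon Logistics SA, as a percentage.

49.64744%

By spousal attribution (R3), Emil Olsen is treated as also owning Paula Olsen's interest in Talon Services GmbH, giving 19% + 26% = 45%.
Chain via Talon Services GmbH → Meridian Capital LLC → Slate Shipping BV (R1): 45% × 79% × 88% × 66% = 20.64744% of Halcyon Logistics SA.
Direct interest in Halcyon Logistics SA: 29%.
Aggregating (R2): 20.64744% + 29% = 49.64744%.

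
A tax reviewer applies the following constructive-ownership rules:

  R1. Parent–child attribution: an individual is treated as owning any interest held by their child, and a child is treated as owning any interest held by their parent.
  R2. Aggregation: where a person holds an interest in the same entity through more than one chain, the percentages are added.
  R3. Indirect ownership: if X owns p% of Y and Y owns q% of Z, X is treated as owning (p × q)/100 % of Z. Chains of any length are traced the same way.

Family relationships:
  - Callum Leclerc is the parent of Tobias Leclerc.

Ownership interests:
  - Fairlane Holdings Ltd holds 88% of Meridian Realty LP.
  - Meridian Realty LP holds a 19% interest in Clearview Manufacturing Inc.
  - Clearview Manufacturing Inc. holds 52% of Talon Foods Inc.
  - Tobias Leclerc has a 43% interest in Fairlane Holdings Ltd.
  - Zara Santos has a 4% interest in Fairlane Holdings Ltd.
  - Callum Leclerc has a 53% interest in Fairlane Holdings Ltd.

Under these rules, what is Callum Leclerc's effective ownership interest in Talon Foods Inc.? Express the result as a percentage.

By parent–child attribution (R1), Callum Leclerc is treated as also owning Tobias Leclerc's interest in Fairlane Holdings Ltd, giving 53% + 43% = 96%.
Chain via Fairlane Holdings Ltd → Meridian Realty LP → Clearview Manufacturing Inc. (R3): 96% × 88% × 19% × 52% = 8.346624% of Talon Foods Inc.

8.346624%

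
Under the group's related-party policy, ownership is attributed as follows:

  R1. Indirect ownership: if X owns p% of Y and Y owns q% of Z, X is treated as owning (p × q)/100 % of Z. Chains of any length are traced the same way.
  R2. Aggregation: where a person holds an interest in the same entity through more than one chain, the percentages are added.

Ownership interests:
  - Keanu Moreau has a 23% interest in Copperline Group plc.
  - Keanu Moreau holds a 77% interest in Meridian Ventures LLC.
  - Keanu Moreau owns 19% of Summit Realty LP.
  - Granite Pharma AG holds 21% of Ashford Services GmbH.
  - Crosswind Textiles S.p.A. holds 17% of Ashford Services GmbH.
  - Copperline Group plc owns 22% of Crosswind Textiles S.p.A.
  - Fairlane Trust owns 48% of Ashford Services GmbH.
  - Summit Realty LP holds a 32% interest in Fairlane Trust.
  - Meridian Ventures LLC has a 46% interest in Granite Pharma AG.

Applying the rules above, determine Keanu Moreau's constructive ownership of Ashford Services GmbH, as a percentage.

11.2168%

Chain via Summit Realty LP → Fairlane Trust (R1): 19% × 32% × 48% = 2.9184% of Ashford Services GmbH.
Chain via Meridian Ventures LLC → Granite Pharma AG (R1): 77% × 46% × 21% = 7.4382% of Ashford Services GmbH.
Chain via Copperline Group plc → Crosswind Textiles S.p.A. (R1): 23% × 22% × 17% = 0.8602% of Ashford Services GmbH.
Aggregating (R2): 2.9184% + 7.4382% + 0.8602% = 11.2168%.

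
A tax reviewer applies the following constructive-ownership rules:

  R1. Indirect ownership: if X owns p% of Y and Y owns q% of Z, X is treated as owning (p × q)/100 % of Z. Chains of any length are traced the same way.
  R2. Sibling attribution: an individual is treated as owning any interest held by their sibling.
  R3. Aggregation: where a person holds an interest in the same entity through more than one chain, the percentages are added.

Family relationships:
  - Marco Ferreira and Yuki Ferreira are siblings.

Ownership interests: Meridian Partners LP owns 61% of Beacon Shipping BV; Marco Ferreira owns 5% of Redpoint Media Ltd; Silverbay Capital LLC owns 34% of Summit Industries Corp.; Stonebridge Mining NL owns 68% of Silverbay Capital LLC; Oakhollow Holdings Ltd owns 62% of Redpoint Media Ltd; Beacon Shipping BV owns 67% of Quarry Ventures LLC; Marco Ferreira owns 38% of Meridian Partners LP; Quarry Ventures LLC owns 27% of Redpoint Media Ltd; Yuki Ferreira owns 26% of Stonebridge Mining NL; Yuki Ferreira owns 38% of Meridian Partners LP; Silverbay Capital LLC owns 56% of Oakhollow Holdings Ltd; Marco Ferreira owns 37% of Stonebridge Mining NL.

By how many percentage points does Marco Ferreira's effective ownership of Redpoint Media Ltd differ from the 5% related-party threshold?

23.260572

By sibling attribution (R2), Marco Ferreira is treated as also owning Yuki Ferreira's interest in Meridian Partners LP, giving 38% + 38% = 76%.
By sibling attribution (R2), Marco Ferreira is treated as also owning Yuki Ferreira's interest in Stonebridge Mining NL, giving 37% + 26% = 63%.
Chain via Meridian Partners LP → Beacon Shipping BV → Quarry Ventures LLC (R1): 76% × 61% × 67% × 27% = 8.386524% of Redpoint Media Ltd.
Chain via Stonebridge Mining NL → Silverbay Capital LLC → Oakhollow Holdings Ltd (R1): 63% × 68% × 56% × 62% = 14.874048% of Redpoint Media Ltd.
Direct interest in Redpoint Media Ltd: 5%.
Aggregating (R3): 8.386524% + 14.874048% + 5% = 28.260572%.
28.260572% exceeds the 5% threshold by 23.260572 percentage points.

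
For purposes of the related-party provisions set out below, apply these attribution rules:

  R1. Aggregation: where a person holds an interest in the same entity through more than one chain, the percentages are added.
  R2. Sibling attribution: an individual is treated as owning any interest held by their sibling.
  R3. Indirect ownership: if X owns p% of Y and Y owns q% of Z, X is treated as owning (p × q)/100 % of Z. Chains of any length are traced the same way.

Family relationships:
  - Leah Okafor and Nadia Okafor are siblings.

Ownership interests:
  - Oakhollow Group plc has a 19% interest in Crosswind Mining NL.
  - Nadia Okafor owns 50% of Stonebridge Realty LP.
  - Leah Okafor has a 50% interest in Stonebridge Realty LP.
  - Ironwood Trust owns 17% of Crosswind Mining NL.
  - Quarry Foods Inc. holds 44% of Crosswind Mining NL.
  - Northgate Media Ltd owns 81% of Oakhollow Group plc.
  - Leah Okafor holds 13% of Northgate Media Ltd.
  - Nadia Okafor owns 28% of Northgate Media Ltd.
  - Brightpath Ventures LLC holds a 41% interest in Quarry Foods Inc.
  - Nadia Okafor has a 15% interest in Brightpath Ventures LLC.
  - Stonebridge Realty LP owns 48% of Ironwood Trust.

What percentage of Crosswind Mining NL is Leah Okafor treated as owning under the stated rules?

17.1759%

By sibling attribution (R2), Leah Okafor is treated as also owning Nadia Okafor's interest in Stonebridge Realty LP, giving 50% + 50% = 100%.
By sibling attribution (R2), Leah Okafor is treated as also owning Nadia Okafor's interest in Northgate Media Ltd, giving 13% + 28% = 41%.
By sibling attribution (R2), Leah Okafor is treated as owning Nadia Okafor's 15% interest in Brightpath Ventures LLC.
Chain via Stonebridge Realty LP → Ironwood Trust (R3): 100% × 48% × 17% = 8.16% of Crosswind Mining NL.
Chain via Northgate Media Ltd → Oakhollow Group plc (R3): 41% × 81% × 19% = 6.3099% of Crosswind Mining NL.
Chain via Brightpath Ventures LLC → Quarry Foods Inc. (R3): 15% × 41% × 44% = 2.706% of Crosswind Mining NL.
Aggregating (R1): 8.16% + 6.3099% + 2.706% = 17.1759%.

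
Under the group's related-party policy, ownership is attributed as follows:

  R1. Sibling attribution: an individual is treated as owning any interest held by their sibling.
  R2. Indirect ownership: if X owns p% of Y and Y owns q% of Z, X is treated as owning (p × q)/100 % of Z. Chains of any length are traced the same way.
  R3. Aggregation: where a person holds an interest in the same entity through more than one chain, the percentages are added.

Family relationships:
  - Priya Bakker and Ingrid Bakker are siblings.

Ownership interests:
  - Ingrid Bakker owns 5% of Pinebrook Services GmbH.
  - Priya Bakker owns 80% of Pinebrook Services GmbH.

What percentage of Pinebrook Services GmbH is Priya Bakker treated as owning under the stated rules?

By sibling attribution (R1), Priya Bakker is treated as also owning Ingrid Bakker's interest in Pinebrook Services GmbH, giving 80% + 5% = 85%.
Direct interest in Pinebrook Services GmbH: 85%.

85%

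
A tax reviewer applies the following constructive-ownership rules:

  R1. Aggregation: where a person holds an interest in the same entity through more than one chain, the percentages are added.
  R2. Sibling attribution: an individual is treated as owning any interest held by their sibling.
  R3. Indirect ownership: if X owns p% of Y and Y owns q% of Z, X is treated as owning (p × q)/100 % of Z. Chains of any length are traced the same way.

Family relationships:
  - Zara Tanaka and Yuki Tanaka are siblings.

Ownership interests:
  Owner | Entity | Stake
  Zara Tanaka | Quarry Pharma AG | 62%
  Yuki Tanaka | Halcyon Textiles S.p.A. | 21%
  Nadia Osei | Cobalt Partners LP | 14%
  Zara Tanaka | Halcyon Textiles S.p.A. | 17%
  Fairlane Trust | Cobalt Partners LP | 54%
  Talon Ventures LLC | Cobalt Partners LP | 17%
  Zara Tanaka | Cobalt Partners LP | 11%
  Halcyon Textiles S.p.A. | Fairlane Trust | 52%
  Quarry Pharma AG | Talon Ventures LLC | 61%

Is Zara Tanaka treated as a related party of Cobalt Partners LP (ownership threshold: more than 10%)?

Yes

By sibling attribution (R2), Zara Tanaka is treated as also owning Yuki Tanaka's interest in Halcyon Textiles S.p.A, giving 17% + 21% = 38%.
Chain via Halcyon Textiles S.p.A. → Fairlane Trust (R3): 38% × 52% × 54% = 10.6704% of Cobalt Partners LP.
Chain via Quarry Pharma AG → Talon Ventures LLC (R3): 62% × 61% × 17% = 6.4294% of Cobalt Partners LP.
Direct interest in Cobalt Partners LP: 11%.
Aggregating (R1): 10.6704% + 6.4294% + 11% = 28.0998%.
28.0998% exceeds the 10% threshold, so Zara is a related party to Cobalt Partners LP.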